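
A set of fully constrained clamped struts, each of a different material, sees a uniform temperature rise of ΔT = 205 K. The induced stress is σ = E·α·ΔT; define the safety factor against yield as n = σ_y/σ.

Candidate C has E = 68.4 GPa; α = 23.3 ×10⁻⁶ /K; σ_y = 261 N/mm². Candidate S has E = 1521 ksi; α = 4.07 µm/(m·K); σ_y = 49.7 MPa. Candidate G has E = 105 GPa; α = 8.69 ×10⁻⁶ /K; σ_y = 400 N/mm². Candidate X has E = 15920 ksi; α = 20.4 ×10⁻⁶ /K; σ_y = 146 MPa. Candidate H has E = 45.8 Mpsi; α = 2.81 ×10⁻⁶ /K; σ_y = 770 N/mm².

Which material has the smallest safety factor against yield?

candidate X

In consistent units (E in GPa, α in ×10⁻⁶/K, σ_y in MPa):
  candidate C: E = 68.40, α = 23.3, σ_y = 261.0 → σ = 327 MPa, n = 0.799
  candidate S: E = 10.49, α = 4.07, σ_y = 49.70 → σ = 8.75 MPa, n = 5.68
  candidate G: E = 105.0, α = 8.69, σ_y = 400.0 → σ = 187 MPa, n = 2.14
  candidate X: E = 109.8, α = 20.4, σ_y = 146.0 → σ = 459 MPa, n = 0.318
  candidate H: E = 315.8, α = 2.81, σ_y = 770.0 → σ = 182 MPa, n = 4.23
The minimum is candidate X at n = 0.318.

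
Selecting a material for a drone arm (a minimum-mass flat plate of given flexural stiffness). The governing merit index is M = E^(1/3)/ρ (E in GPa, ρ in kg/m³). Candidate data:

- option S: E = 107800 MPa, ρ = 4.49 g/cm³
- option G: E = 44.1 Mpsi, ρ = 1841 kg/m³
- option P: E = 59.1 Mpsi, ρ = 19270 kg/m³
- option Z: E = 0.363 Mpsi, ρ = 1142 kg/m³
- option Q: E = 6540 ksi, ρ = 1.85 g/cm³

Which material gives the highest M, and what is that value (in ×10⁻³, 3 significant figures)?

Convert each candidate to consistent units, then evaluate M:
  option S: E = 107.8 GPa, ρ = 4490 kg/m³
  option G: E = 304.1 GPa, ρ = 1841 kg/m³
  option P: E = 407.5 GPa, ρ = 19270 kg/m³
  option Z: E = 2.503 GPa, ρ = 1142 kg/m³
  option Q: E = 45.09 GPa, ρ = 1850 kg/m³
  option G: M = 3.65×10⁻³
  option Q: M = 1.92×10⁻³
  option Z: M = 1.19×10⁻³
  option S: M = 1.06×10⁻³
  option P: M = 0.385×10⁻³
Highest index: option G.

option G, M = 3.65×10⁻³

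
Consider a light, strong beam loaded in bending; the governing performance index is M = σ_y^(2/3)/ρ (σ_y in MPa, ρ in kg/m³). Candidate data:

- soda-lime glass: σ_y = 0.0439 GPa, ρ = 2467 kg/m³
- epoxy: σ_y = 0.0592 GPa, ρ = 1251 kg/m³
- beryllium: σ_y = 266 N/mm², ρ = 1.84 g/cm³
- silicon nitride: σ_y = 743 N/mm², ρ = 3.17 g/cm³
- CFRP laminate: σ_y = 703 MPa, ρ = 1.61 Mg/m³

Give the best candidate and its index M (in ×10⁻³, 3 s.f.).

In SI units:
  soda-lime glass: σ_y = 43.90 MPa, ρ = 2467 kg/m³
  epoxy: σ_y = 59.20 MPa, ρ = 1251 kg/m³
  beryllium: σ_y = 266.0 MPa, ρ = 1840 kg/m³
  silicon nitride: σ_y = 743.0 MPa, ρ = 3170 kg/m³
  CFRP laminate: σ_y = 703.0 MPa, ρ = 1610 kg/m³
  CFRP laminate: M = 49.1×10⁻³
  silicon nitride: M = 25.9×10⁻³
  beryllium: M = 22.5×10⁻³
  epoxy: M = 12.1×10⁻³
  soda-lime glass: M = 5.04×10⁻³
The maximum is for CFRP laminate.

CFRP laminate, M = 49.1×10⁻³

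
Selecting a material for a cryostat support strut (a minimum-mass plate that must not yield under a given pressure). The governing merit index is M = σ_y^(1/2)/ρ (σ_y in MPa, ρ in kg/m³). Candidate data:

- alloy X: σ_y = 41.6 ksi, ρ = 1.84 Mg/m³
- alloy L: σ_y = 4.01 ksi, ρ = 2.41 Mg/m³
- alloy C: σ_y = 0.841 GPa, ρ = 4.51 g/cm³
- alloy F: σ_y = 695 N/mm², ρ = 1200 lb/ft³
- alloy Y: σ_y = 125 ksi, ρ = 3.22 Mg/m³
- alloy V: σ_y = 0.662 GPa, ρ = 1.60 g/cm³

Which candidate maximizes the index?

After converting to SI:
  alloy X: σ_y = 286.8 MPa, ρ = 1840 kg/m³
  alloy L: σ_y = 27.65 MPa, ρ = 2410 kg/m³
  alloy C: σ_y = 841.0 MPa, ρ = 4510 kg/m³
  alloy F: σ_y = 695.0 MPa, ρ = 19220 kg/m³
  alloy Y: σ_y = 861.8 MPa, ρ = 3220 kg/m³
  alloy V: σ_y = 662.0 MPa, ρ = 1600 kg/m³
  alloy V: M = 16.1×10⁻³
  alloy X: M = 9.20×10⁻³
  alloy Y: M = 9.12×10⁻³
  alloy C: M = 6.43×10⁻³
  alloy L: M = 2.18×10⁻³
  alloy F: M = 1.37×10⁻³
The maximum is for alloy V.

alloy V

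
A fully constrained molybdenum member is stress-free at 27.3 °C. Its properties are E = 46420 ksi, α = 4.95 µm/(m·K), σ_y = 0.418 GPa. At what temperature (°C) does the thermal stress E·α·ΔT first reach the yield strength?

291 °C

E = 46420 ksi = 320.1 GPa.
σ_y = 0.418 GPa = 418.0 MPa.
E·α·ΔT = 418.0 MPa ⇒ ΔT = 418.0 / (320.1×10³ × 4.95×10⁻⁶) = 263.8 K.
T = 27.3 + 263.8 = 291.1 °C.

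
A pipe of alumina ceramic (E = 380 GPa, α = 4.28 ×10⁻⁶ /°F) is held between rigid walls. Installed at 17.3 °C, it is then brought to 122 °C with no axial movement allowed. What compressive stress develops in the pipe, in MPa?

307 MPa

α = 4.28×10⁻⁶/°F × 9/5 = 7.70×10⁻⁶/K.
ΔT = 104.7 K. Constrained thermal stress σ = E·α·ΔT = 380.0×10³ MPa × 7.70×10⁻⁶ × 104.7 = 307 MPa (compressive).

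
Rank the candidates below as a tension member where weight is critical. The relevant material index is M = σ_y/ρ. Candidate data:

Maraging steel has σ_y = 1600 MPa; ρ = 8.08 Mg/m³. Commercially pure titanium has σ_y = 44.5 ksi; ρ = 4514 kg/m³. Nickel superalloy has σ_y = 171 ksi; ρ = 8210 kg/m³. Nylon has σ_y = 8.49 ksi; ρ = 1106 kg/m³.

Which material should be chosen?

maraging steel

In SI units:
  maraging steel: σ_y = 1600 MPa, ρ = 8080 kg/m³
  commercially pure titanium: σ_y = 306.8 MPa, ρ = 4514 kg/m³
  nickel superalloy: σ_y = 1179 MPa, ρ = 8210 kg/m³
  nylon: σ_y = 58.54 MPa, ρ = 1106 kg/m³
  maraging steel: M = 198 kN·m/kg
  nickel superalloy: M = 144 kN·m/kg
  commercially pure titanium: M = 68.0 kN·m/kg
  nylon: M = 52.9 kN·m/kg
Highest index: maraging steel.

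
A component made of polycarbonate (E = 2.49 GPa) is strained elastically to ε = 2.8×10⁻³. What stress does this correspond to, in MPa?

σ = E·ε = 2490 MPa × 2.8×10⁻³ = 6.97 MPa.

6.97 MPa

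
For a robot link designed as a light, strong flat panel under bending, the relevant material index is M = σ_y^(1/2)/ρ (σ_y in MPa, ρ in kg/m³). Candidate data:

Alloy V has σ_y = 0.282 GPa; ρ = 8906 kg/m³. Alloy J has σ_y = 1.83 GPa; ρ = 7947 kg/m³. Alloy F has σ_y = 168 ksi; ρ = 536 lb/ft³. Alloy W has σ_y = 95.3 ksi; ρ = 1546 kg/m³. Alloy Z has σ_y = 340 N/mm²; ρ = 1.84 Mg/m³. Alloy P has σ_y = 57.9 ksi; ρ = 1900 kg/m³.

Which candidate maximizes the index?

After converting to SI:
  alloy V: σ_y = 282.0 MPa, ρ = 8906 kg/m³
  alloy J: σ_y = 1830 MPa, ρ = 7947 kg/m³
  alloy F: σ_y = 1158 MPa, ρ = 8586 kg/m³
  alloy W: σ_y = 657.1 MPa, ρ = 1546 kg/m³
  alloy Z: σ_y = 340.0 MPa, ρ = 1840 kg/m³
  alloy P: σ_y = 399.2 MPa, ρ = 1900 kg/m³
  alloy W: M = 16.6×10⁻³
  alloy P: M = 10.5×10⁻³
  alloy Z: M = 10.0×10⁻³
  alloy J: M = 5.38×10⁻³
  alloy F: M = 3.96×10⁻³
  alloy V: M = 1.89×10⁻³
The maximum is for alloy W.

alloy W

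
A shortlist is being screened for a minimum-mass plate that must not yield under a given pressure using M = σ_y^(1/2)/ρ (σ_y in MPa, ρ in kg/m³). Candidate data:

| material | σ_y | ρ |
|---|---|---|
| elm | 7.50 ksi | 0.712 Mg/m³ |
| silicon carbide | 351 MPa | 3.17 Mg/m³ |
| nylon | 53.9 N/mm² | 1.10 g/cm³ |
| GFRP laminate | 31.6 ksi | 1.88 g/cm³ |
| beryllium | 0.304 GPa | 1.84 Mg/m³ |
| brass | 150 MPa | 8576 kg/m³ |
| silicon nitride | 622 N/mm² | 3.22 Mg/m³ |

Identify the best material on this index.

elm

In SI units:
  elm: σ_y = 51.71 MPa, ρ = 712.0 kg/m³
  silicon carbide: σ_y = 351.0 MPa, ρ = 3170 kg/m³
  nylon: σ_y = 53.90 MPa, ρ = 1100 kg/m³
  GFRP laminate: σ_y = 217.9 MPa, ρ = 1880 kg/m³
  beryllium: σ_y = 304.0 MPa, ρ = 1840 kg/m³
  brass: σ_y = 150.0 MPa, ρ = 8576 kg/m³
  silicon nitride: σ_y = 622.0 MPa, ρ = 3220 kg/m³
  elm: M = 10.1×10⁻³
  beryllium: M = 9.48×10⁻³
  GFRP laminate: M = 7.85×10⁻³
  silicon nitride: M = 7.75×10⁻³
  nylon: M = 6.67×10⁻³
  silicon carbide: M = 5.91×10⁻³
  brass: M = 1.43×10⁻³
Elm has the largest M.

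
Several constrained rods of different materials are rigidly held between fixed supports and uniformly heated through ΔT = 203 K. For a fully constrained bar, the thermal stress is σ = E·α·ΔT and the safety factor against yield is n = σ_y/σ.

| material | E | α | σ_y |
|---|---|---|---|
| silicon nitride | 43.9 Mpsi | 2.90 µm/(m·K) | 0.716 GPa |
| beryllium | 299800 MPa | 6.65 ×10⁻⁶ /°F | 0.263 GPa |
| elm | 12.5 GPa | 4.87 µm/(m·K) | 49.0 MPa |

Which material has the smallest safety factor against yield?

Converting E to GPa, α to ×10⁻⁶/K, σ_y to MPa, then σ and n for each:
  silicon nitride: E = 302.7, α = 2.90, σ_y = 716.0 → σ = 178 MPa, n = 4.02
  beryllium: E = 299.8, α = 12.0, σ_y = 263.0 → σ = 728 MPa, n = 0.361
  elm: E = 12.50, α = 4.87, σ_y = 49.00 → σ = 12.4 MPa, n = 3.97
The minimum is beryllium at n = 0.361.

beryllium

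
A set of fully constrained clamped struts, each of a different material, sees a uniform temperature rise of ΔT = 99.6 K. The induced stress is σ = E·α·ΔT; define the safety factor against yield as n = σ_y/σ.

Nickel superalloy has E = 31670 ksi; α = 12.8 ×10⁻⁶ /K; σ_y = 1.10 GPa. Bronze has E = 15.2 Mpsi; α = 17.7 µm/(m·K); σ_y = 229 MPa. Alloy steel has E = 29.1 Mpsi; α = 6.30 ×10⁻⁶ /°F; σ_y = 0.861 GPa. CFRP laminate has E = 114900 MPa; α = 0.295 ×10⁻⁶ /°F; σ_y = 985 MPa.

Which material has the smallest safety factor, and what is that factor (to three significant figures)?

bronze, n = 1.24

With everything in SI (GPa, ×10⁻⁶/K, MPa):
  nickel superalloy: E = 218.4, α = 12.8, σ_y = 1100 → σ = 278 MPa, n = 3.95
  bronze: E = 104.8, α = 17.7, σ_y = 229.0 → σ = 185 MPa, n = 1.24
  alloy steel: E = 200.6, α = 11.3, σ_y = 861.0 → σ = 227 MPa, n = 3.80
  CFRP laminate: E = 114.9, α = 0.531, σ_y = 985.0 → σ = 6.08 MPa, n = 162
Smallest n: bronze with n = 1.24.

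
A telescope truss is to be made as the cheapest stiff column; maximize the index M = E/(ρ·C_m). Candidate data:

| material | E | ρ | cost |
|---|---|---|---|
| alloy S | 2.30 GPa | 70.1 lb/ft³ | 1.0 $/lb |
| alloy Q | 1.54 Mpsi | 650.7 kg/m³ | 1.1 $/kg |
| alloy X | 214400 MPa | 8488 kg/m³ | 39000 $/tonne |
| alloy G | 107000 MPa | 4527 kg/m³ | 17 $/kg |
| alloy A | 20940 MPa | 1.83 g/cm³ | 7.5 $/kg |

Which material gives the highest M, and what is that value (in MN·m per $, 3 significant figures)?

alloy Q, M = 14.8 MN·m per $

After converting to SI:
  alloy S: E = 2.300 GPa, ρ = 1123 kg/m³, cost = 2.205 $/kg
  alloy Q: E = 10.62 GPa, ρ = 650.7 kg/m³, cost = 1.100 $/kg
  alloy X: E = 214.4 GPa, ρ = 8488 kg/m³, cost = 39.00 $/kg
  alloy G: E = 107.0 GPa, ρ = 4527 kg/m³, cost = 17.00 $/kg
  alloy A: E = 20.94 GPa, ρ = 1830 kg/m³, cost = 7.500 $/kg
  alloy Q: M = 14.8 MN·m per $
  alloy A: M = 1.53 MN·m per $
  alloy G: M = 1.39 MN·m per $
  alloy S: M = 0.929 MN·m per $
  alloy X: M = 0.648 MN·m per $
The maximum is for alloy Q.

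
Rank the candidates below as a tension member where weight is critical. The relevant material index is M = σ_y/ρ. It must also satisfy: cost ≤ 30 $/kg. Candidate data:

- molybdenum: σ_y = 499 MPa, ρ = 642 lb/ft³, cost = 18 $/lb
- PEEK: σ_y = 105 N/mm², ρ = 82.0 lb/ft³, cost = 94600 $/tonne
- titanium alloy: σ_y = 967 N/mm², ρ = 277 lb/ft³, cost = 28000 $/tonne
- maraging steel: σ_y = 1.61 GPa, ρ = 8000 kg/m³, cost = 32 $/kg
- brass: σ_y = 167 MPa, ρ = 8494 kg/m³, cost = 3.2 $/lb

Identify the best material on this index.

titanium alloy

Screen on constraints: cost ≤ 30 $/kg. Survivors: titanium alloy, brass.
After converting to SI:
  titanium alloy: σ_y = 967.0 MPa, ρ = 4437 kg/m³
  brass: σ_y = 167.0 MPa, ρ = 8494 kg/m³
  titanium alloy: M = 218 kN·m/kg
  brass: M = 19.7 kN·m/kg
Titanium alloy ranks first.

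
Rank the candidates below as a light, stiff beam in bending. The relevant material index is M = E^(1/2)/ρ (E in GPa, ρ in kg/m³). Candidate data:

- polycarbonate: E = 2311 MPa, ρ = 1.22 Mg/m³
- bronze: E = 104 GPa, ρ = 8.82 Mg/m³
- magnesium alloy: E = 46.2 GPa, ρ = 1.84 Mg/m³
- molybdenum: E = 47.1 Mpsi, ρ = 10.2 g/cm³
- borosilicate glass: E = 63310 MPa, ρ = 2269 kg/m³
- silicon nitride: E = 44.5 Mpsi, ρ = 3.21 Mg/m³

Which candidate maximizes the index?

After converting to SI:
  polycarbonate: E = 2.311 GPa, ρ = 1220 kg/m³
  bronze: E = 104.0 GPa, ρ = 8820 kg/m³
  magnesium alloy: E = 46.20 GPa, ρ = 1840 kg/m³
  molybdenum: E = 324.7 GPa, ρ = 10200 kg/m³
  borosilicate glass: E = 63.31 GPa, ρ = 2269 kg/m³
  silicon nitride: E = 306.8 GPa, ρ = 3210 kg/m³
  silicon nitride: M = 5.46×10⁻³
  magnesium alloy: M = 3.69×10⁻³
  borosilicate glass: M = 3.51×10⁻³
  molybdenum: M = 1.77×10⁻³
  polycarbonate: M = 1.25×10⁻³
  bronze: M = 1.16×10⁻³
The maximum is for silicon nitride.

silicon nitride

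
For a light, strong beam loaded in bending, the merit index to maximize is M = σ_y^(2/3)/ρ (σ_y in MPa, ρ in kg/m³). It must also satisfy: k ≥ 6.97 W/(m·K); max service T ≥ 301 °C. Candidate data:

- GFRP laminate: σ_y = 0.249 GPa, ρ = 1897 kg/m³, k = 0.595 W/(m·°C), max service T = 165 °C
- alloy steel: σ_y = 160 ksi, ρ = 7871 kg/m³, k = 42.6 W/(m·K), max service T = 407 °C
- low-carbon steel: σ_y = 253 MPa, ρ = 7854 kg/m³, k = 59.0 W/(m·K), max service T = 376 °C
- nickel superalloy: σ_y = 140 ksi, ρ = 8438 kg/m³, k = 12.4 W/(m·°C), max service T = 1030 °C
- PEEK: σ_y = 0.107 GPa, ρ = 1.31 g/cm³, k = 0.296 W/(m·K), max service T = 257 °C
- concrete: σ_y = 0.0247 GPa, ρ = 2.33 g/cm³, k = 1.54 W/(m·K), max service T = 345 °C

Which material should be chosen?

alloy steel

Screen on constraints: k ≥ 6.97 W/(m·K); max service T ≥ 301 °C. Survivors: alloy steel, low-carbon steel, nickel superalloy.
Normalizing units and computing the index:
  alloy steel: σ_y = 1103 MPa, ρ = 7871 kg/m³
  low-carbon steel: σ_y = 253.0 MPa, ρ = 7854 kg/m³
  nickel superalloy: σ_y = 965.3 MPa, ρ = 8438 kg/m³
  alloy steel: M = 13.6×10⁻³
  nickel superalloy: M = 11.6×10⁻³
  low-carbon steel: M = 5.09×10⁻³
Alloy steel has the largest M.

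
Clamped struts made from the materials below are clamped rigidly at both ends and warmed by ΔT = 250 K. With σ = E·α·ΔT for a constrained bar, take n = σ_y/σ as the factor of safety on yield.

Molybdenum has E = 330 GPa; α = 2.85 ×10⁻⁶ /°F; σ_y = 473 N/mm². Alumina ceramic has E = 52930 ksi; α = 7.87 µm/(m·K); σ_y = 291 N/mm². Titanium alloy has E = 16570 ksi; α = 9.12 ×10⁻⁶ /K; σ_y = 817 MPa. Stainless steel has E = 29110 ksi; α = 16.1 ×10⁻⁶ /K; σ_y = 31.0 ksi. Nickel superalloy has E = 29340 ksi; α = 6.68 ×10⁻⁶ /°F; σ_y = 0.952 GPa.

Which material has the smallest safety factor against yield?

stainless steel

In consistent units (E in GPa, α in ×10⁻⁶/K, σ_y in MPa):
  molybdenum: E = 330.0, α = 5.13, σ_y = 473.0 → σ = 423 MPa, n = 1.12
  alumina ceramic: E = 364.9, α = 7.87, σ_y = 291.0 → σ = 718 MPa, n = 0.405
  titanium alloy: E = 114.2, α = 9.12, σ_y = 817.0 → σ = 260 MPa, n = 3.14
  stainless steel: E = 200.7, α = 16.1, σ_y = 213.7 → σ = 808 MPa, n = 0.265
  nickel superalloy: E = 202.3, α = 12.0, σ_y = 952.0 → σ = 608 MPa, n = 1.57
The minimum is stainless steel at n = 0.265.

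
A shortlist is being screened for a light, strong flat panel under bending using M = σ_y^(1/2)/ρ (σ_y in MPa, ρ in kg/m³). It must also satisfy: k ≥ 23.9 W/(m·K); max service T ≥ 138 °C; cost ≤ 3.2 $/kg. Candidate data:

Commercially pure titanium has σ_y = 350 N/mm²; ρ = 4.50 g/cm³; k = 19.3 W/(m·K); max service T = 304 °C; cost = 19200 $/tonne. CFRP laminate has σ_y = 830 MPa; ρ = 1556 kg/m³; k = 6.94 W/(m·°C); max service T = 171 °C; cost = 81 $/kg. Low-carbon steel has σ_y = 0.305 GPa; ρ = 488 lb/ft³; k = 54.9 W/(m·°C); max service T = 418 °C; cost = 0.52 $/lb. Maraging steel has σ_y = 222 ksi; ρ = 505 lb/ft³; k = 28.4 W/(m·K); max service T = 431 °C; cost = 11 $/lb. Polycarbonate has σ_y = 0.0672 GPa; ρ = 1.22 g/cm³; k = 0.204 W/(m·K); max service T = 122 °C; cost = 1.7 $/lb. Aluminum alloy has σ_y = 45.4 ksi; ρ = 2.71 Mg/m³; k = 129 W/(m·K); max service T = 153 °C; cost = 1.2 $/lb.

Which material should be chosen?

aluminum alloy

Screen on constraints: k ≥ 23.9 W/(m·K); max service T ≥ 138 °C; cost ≤ 3.2 $/kg. Survivors: low-carbon steel, aluminum alloy.
After converting to SI:
  low-carbon steel: σ_y = 305.0 MPa, ρ = 7817 kg/m³
  aluminum alloy: σ_y = 313.0 MPa, ρ = 2710 kg/m³
  aluminum alloy: M = 6.53×10⁻³
  low-carbon steel: M = 2.23×10⁻³
Aluminum alloy has the largest M.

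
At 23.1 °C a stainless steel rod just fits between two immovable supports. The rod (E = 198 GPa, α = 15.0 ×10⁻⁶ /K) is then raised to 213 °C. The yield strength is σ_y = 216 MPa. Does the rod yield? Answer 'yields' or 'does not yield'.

yields

ΔT = 189.9 K. Constrained thermal stress σ = E·α·ΔT = 198.0×10³ MPa × 15.0×10⁻⁶ × 189.9 = 564 MPa (compressive).
Compare to σ_y = 216 MPa: σ ≥ σ_y, so it yields.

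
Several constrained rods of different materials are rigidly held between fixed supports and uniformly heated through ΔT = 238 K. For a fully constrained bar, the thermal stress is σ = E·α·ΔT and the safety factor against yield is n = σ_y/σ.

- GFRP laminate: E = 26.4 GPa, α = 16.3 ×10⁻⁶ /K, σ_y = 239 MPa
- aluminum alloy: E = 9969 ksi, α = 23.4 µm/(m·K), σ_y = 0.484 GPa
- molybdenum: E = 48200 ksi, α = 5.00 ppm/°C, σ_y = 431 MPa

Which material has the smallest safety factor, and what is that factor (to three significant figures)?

With everything in SI (GPa, ×10⁻⁶/K, MPa):
  GFRP laminate: E = 26.40, α = 16.3, σ_y = 239.0 → σ = 102 MPa, n = 2.33
  aluminum alloy: E = 68.73, α = 23.4, σ_y = 484.0 → σ = 383 MPa, n = 1.26
  molybdenum: E = 332.3, α = 5.00, σ_y = 431.0 → σ = 395 MPa, n = 1.09
The minimum is molybdenum at n = 1.09.

molybdenum, n = 1.09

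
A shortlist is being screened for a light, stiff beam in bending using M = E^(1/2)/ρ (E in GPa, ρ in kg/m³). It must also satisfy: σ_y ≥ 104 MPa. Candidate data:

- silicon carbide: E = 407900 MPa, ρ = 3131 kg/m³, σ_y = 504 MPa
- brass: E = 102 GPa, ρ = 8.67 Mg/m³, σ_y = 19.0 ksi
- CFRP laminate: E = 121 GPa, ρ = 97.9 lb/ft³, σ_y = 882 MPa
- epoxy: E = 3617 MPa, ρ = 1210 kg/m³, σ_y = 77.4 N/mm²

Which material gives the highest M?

CFRP laminate

Screen on constraints: σ_y ≥ 104 MPa. Survivors: silicon carbide, brass, CFRP laminate.
Putting every candidate on a common basis:
  silicon carbide: E = 407.9 GPa, ρ = 3131 kg/m³
  brass: E = 102.0 GPa, ρ = 8670 kg/m³
  CFRP laminate: E = 121.0 GPa, ρ = 1568 kg/m³
  CFRP laminate: M = 7.01×10⁻³
  silicon carbide: M = 6.45×10⁻³
  brass: M = 1.16×10⁻³
Highest index: CFRP laminate.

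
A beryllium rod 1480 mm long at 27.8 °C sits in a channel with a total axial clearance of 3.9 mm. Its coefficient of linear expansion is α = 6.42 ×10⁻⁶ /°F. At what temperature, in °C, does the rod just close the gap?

256 °C

α = 6.42×10⁻⁶/°F × 9/5 = 11.6×10⁻⁶/K.
α·L₀·ΔT = 3.9 mm ⇒ ΔT = 3.9 / (11.6×10⁻⁶ × 1480.0) = 228.0 K.
T = 27.8 + 228.0 = 255.8 °C.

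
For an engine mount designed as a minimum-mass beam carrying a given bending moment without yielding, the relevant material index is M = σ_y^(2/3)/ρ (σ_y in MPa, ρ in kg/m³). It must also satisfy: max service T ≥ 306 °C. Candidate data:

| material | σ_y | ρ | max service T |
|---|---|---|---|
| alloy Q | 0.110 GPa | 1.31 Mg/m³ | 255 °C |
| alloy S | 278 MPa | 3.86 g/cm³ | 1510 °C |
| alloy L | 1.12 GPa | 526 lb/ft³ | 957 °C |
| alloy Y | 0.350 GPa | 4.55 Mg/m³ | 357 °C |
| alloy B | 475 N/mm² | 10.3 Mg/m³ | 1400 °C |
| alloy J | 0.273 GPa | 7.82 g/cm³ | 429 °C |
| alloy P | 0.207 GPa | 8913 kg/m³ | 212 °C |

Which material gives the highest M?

alloy L

Screen on constraints: max service T ≥ 306 °C. Survivors: alloy S, alloy L, alloy Y, alloy B, alloy J.
After converting to SI:
  alloy S: σ_y = 278.0 MPa, ρ = 3860 kg/m³
  alloy L: σ_y = 1120 MPa, ρ = 8426 kg/m³
  alloy Y: σ_y = 350.0 MPa, ρ = 4550 kg/m³
  alloy B: σ_y = 475.0 MPa, ρ = 10300 kg/m³
  alloy J: σ_y = 273.0 MPa, ρ = 7820 kg/m³
  alloy L: M = 12.8×10⁻³
  alloy S: M = 11.0×10⁻³
  alloy Y: M = 10.9×10⁻³
  alloy B: M = 5.91×10⁻³
  alloy J: M = 5.38×10⁻³
The maximum is for alloy L.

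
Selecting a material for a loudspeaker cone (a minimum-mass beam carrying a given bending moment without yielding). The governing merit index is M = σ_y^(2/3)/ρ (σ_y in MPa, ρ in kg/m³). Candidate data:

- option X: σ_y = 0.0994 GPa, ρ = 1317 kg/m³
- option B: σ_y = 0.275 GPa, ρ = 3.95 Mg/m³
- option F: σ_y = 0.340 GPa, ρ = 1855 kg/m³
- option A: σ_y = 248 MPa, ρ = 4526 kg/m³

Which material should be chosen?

After converting to SI:
  option X: σ_y = 99.40 MPa, ρ = 1317 kg/m³
  option B: σ_y = 275.0 MPa, ρ = 3950 kg/m³
  option F: σ_y = 340.0 MPa, ρ = 1855 kg/m³
  option A: σ_y = 248.0 MPa, ρ = 4526 kg/m³
  option F: M = 26.3×10⁻³
  option X: M = 16.3×10⁻³
  option B: M = 10.7×10⁻³
  option A: M = 8.72×10⁻³
Highest index: option F.

option F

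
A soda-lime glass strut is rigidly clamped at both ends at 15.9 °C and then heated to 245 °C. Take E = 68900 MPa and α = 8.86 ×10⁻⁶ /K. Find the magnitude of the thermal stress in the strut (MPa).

140 MPa

E = 68900 MPa = 68.90 GPa.
ΔT = 229.1 K. Constrained thermal stress σ = E·α·ΔT = 68.90×10³ MPa × 8.86×10⁻⁶ × 229.1 = 140 MPa (compressive).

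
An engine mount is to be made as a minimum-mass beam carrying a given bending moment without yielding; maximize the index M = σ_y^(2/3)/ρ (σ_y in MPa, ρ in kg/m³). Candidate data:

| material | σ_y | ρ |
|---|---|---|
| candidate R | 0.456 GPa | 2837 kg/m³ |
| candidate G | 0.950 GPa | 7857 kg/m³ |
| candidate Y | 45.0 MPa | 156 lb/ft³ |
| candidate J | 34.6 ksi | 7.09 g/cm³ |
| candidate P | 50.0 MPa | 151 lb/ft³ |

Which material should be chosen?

candidate R

Normalizing units and computing the index:
  candidate R: σ_y = 456.0 MPa, ρ = 2837 kg/m³
  candidate G: σ_y = 950.0 MPa, ρ = 7857 kg/m³
  candidate Y: σ_y = 45.00 MPa, ρ = 2499 kg/m³
  candidate J: σ_y = 238.6 MPa, ρ = 7090 kg/m³
  candidate P: σ_y = 50.00 MPa, ρ = 2419 kg/m³
  candidate R: M = 20.9×10⁻³
  candidate G: M = 12.3×10⁻³
  candidate P: M = 5.61×10⁻³
  candidate J: M = 5.43×10⁻³
  candidate Y: M = 5.06×10⁻³
Highest index: candidate R.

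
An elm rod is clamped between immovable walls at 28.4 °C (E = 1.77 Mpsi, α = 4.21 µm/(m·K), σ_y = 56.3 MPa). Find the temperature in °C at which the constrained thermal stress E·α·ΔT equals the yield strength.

1120 °C

E = 1.77 Mpsi = 12.20 GPa.
E·α·ΔT = 56.30 MPa ⇒ ΔT = 56.30 / (12.20×10³ × 4.21×10⁻⁶) = 1096 K.
T = 28.4 + 1096 = 1124 °C.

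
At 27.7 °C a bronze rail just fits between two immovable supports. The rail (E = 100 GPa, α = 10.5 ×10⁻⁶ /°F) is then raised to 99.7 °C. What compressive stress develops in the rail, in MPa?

136 MPa

α = 10.5×10⁻⁶/°F × 9/5 = 18.9×10⁻⁶/K.
ΔT = 72.00 K. Constrained thermal stress σ = E·α·ΔT = 100.0×10³ MPa × 18.9×10⁻⁶ × 72.00 = 136 MPa (compressive).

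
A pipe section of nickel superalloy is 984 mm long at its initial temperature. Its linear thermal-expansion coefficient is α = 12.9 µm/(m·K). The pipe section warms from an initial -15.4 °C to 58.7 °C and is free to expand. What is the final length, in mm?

ΔT = 58.7 − (-15.4) = 74.10 K.
ΔL = α·L₀·ΔT = 12.9×10⁻⁶ × 984 mm × 74.10 K = 0.941 mm.
L = L₀ + ΔL = 984 + 0.941 = 984.94 mm.

984.94 mm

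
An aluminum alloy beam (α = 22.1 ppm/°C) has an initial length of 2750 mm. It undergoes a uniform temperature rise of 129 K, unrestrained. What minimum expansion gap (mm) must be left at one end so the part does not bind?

ΔL = α·L₀·ΔT = 22.1×10⁻⁶ × 2750 mm × 129.0 K = 7.84 mm.

7.84 mm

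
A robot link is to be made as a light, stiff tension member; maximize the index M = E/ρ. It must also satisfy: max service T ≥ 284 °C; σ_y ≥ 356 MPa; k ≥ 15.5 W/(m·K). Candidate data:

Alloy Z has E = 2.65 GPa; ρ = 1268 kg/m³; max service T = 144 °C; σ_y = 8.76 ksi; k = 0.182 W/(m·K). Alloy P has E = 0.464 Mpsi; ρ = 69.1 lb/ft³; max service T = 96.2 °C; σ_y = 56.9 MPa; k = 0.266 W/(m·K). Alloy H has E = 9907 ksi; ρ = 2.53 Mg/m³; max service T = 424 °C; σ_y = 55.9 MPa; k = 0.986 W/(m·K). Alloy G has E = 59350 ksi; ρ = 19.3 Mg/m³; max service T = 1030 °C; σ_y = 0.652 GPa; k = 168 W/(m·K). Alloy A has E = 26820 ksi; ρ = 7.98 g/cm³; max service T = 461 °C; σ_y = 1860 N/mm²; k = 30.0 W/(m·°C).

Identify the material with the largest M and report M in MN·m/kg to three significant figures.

alloy A, M = 23.2 MN·m/kg

Screen on constraints: max service T ≥ 284 °C; σ_y ≥ 356 MPa; k ≥ 15.5 W/(m·K). Survivors: alloy G, alloy A.
Normalizing units and computing the index:
  alloy G: E = 409.2 GPa, ρ = 19300 kg/m³
  alloy A: E = 184.9 GPa, ρ = 7980 kg/m³
  alloy A: M = 23.2 MN·m/kg
  alloy G: M = 21.2 MN·m/kg
Highest index: alloy A.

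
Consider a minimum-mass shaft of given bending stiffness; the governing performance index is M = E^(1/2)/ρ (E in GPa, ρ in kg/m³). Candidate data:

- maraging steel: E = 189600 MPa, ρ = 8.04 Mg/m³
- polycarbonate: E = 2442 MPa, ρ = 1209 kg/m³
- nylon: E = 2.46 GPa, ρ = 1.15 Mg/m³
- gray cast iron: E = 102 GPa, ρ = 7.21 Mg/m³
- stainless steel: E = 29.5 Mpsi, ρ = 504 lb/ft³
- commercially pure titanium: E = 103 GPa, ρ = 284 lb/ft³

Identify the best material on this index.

Putting every candidate on a common basis:
  maraging steel: E = 189.6 GPa, ρ = 8040 kg/m³
  polycarbonate: E = 2.442 GPa, ρ = 1209 kg/m³
  nylon: E = 2.460 GPa, ρ = 1150 kg/m³
  gray cast iron: E = 102.0 GPa, ρ = 7210 kg/m³
  stainless steel: E = 203.4 GPa, ρ = 8073 kg/m³
  commercially pure titanium: E = 103.0 GPa, ρ = 4549 kg/m³
  commercially pure titanium: M = 2.23×10⁻³
  stainless steel: M = 1.77×10⁻³
  maraging steel: M = 1.71×10⁻³
  gray cast iron: M = 1.40×10⁻³
  nylon: M = 1.36×10⁻³
  polycarbonate: M = 1.29×10⁻³
The maximum is for commercially pure titanium.

commercially pure titanium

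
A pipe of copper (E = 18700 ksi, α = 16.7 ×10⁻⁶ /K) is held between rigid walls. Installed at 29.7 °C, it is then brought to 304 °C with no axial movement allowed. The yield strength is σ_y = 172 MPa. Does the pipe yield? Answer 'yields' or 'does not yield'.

E = 18700 ksi = 128.9 GPa.
ΔT = 274.3 K. Constrained thermal stress σ = E·α·ΔT = 128.9×10³ MPa × 16.7×10⁻⁶ × 274.3 = 591 MPa (compressive).
Compare to σ_y = 172 MPa: σ ≥ σ_y, so it yields.

yields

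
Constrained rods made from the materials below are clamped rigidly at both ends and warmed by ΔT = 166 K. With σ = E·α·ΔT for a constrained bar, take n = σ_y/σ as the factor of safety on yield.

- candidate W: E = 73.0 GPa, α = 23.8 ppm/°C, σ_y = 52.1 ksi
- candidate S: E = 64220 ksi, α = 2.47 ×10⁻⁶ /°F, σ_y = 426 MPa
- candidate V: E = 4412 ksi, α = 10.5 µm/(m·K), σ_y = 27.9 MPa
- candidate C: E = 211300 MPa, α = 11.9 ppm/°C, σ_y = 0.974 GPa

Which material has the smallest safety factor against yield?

candidate V

With everything in SI (GPa, ×10⁻⁶/K, MPa):
  candidate W: E = 73.00, α = 23.8, σ_y = 359.2 → σ = 288 MPa, n = 1.25
  candidate S: E = 442.8, α = 4.45, σ_y = 426.0 → σ = 327 MPa, n = 1.30
  candidate V: E = 30.42, α = 10.5, σ_y = 27.90 → σ = 53.0 MPa, n = 0.526
  candidate C: E = 211.3, α = 11.9, σ_y = 974.0 → σ = 417 MPa, n = 2.33
The minimum is candidate V at n = 0.526.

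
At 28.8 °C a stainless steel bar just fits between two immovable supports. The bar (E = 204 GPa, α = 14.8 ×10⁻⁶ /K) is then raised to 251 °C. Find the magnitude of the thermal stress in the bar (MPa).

671 MPa

ΔT = 222.2 K. Constrained thermal stress σ = E·α·ΔT = 204.0×10³ MPa × 14.8×10⁻⁶ × 222.2 = 671 MPa (compressive).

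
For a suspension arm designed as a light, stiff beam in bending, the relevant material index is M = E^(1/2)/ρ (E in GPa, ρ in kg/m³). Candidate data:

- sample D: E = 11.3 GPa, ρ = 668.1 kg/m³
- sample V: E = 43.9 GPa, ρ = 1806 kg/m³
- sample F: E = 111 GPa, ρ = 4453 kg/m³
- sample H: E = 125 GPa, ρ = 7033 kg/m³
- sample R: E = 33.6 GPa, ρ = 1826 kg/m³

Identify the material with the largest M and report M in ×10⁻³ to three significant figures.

Evaluate M for each candidate:
  sample D: M = 5.03×10⁻³
  sample V: M = 3.67×10⁻³
  sample R: M = 3.17×10⁻³
  sample F: M = 2.37×10⁻³
  sample H: M = 1.59×10⁻³
Sample D ranks first.

sample D, M = 5.03×10⁻³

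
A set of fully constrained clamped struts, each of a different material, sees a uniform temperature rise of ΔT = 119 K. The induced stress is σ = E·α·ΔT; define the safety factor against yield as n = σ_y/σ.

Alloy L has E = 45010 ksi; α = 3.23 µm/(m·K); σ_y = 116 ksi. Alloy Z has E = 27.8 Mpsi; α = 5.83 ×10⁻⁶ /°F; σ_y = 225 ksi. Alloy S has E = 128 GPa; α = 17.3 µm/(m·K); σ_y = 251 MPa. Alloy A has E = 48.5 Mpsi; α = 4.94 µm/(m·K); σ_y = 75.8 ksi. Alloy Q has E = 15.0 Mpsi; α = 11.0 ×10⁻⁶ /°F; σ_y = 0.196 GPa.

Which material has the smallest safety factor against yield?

alloy Q

With everything in SI (GPa, ×10⁻⁶/K, MPa):
  alloy L: E = 310.3, α = 3.23, σ_y = 799.8 → σ = 119 MPa, n = 6.71
  alloy Z: E = 191.7, α = 10.5, σ_y = 1551 → σ = 239 MPa, n = 6.48
  alloy S: E = 128.0, α = 17.3, σ_y = 251.0 → σ = 264 MPa, n = 0.953
  alloy A: E = 334.4, α = 4.94, σ_y = 522.6 → σ = 197 MPa, n = 2.66
  alloy Q: E = 103.4, α = 19.8, σ_y = 196.0 → σ = 244 MPa, n = 0.804
The minimum is alloy Q at n = 0.804.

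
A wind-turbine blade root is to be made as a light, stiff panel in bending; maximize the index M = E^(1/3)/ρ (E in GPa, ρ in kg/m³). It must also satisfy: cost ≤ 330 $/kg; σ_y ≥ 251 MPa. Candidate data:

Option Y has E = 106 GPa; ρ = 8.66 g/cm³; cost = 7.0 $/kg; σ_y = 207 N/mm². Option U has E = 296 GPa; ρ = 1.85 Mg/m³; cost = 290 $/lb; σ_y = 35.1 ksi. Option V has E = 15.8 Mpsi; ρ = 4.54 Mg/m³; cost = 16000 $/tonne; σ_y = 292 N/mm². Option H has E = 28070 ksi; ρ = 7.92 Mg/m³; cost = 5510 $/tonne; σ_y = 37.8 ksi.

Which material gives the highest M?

Screen on constraints: cost ≤ 330 $/kg; σ_y ≥ 251 MPa. Survivors: option V, option H.
Convert each candidate to consistent units, then evaluate M:
  option V: E = 108.9 GPa, ρ = 4540 kg/m³
  option H: E = 193.5 GPa, ρ = 7920 kg/m³
  option V: M = 1.05×10⁻³
  option H: M = 0.730×10⁻³
Option V ranks first.

option V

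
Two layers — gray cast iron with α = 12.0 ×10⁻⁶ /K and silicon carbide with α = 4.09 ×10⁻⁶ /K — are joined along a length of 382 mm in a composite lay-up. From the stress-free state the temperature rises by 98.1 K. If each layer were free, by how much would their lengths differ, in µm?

Δα = |12.0 − 4.09|×10⁻⁶/K = 7.91×10⁻⁶/K.
ΔL_mismatch = Δα·L·ΔT = 7.91×10⁻⁶ × 382.0 mm × 98.1 K = 296 µm.

296 µm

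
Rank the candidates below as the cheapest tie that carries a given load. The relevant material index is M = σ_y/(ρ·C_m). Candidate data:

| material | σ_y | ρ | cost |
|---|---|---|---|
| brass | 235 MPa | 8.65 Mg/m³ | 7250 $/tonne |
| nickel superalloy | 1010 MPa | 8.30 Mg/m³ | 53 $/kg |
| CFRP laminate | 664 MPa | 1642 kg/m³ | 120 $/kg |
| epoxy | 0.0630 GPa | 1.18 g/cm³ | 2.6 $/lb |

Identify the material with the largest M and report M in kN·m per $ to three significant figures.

Convert each candidate to consistent units, then evaluate M:
  brass: σ_y = 235.0 MPa, ρ = 8650 kg/m³, cost = 7.250 $/kg
  nickel superalloy: σ_y = 1010 MPa, ρ = 8300 kg/m³, cost = 53.00 $/kg
  CFRP laminate: σ_y = 664.0 MPa, ρ = 1642 kg/m³, cost = 120.0 $/kg
  epoxy: σ_y = 63.00 MPa, ρ = 1180 kg/m³, cost = 5.732 $/kg
  epoxy: M = 9.31 kN·m per $
  brass: M = 3.75 kN·m per $
  CFRP laminate: M = 3.37 kN·m per $
  nickel superalloy: M = 2.30 kN·m per $
Epoxy ranks first.

epoxy, M = 9.31 kN·m per $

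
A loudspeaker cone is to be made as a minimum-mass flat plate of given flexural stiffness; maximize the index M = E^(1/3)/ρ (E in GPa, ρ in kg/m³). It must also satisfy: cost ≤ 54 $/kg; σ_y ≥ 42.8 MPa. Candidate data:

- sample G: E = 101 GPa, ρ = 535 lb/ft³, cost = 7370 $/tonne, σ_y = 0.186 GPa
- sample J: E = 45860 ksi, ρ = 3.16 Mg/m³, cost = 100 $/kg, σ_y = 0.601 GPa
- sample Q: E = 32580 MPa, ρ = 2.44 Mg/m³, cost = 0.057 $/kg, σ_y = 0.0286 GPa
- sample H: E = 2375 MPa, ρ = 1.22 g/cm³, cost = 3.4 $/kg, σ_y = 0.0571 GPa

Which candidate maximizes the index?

Screen on constraints: cost ≤ 54 $/kg; σ_y ≥ 42.8 MPa. Survivors: sample G, sample H.
After converting to SI:
  sample G: E = 101.0 GPa, ρ = 8570 kg/m³
  sample H: E = 2.375 GPa, ρ = 1220 kg/m³
  sample H: M = 1.09×10⁻³
  sample G: M = 0.543×10⁻³
Sample H has the largest M.

sample H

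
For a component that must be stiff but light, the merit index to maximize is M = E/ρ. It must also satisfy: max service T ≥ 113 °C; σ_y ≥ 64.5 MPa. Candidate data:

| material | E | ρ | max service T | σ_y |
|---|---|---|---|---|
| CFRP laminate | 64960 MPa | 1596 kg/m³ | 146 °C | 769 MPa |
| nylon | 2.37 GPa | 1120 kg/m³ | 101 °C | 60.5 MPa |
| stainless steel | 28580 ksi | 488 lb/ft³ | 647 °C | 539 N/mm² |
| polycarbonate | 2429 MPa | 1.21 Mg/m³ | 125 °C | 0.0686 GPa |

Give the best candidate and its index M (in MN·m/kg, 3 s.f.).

CFRP laminate, M = 40.7 MN·m/kg

Screen on constraints: max service T ≥ 113 °C; σ_y ≥ 64.5 MPa. Survivors: CFRP laminate, stainless steel, polycarbonate.
Normalizing units and computing the index:
  CFRP laminate: E = 64.96 GPa, ρ = 1596 kg/m³
  stainless steel: E = 197.1 GPa, ρ = 7817 kg/m³
  polycarbonate: E = 2.429 GPa, ρ = 1210 kg/m³
  CFRP laminate: M = 40.7 MN·m/kg
  stainless steel: M = 25.2 MN·m/kg
  polycarbonate: M = 2.01 MN·m/kg
The maximum is for CFRP laminate.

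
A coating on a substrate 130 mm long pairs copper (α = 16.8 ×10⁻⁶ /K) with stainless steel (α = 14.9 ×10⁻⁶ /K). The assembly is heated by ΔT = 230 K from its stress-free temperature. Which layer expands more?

α(copper) = 16.8×10⁻⁶/K vs α(stainless steel) = 14.9×10⁻⁶/K.
Higher α expands more for the same ΔT: copper.

copper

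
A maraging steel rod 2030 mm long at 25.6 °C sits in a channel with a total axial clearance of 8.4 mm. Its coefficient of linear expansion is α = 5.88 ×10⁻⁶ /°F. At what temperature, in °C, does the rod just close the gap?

417 °C

α = 5.88×10⁻⁶/°F × 9/5 = 10.6×10⁻⁶/K.
α·L₀·ΔT = 8.4 mm ⇒ ΔT = 8.4 / (10.6×10⁻⁶ × 2030.0) = 391.0 K.
T = 25.6 + 391.0 = 416.6 °C.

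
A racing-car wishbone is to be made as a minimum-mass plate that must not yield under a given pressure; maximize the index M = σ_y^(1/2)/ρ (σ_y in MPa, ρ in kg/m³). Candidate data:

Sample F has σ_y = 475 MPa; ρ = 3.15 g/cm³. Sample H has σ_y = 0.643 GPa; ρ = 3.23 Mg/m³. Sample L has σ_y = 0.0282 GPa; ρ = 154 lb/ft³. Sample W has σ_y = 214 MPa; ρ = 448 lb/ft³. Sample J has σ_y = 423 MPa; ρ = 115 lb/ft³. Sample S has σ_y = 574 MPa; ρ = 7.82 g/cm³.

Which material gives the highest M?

After converting to SI:
  sample F: σ_y = 475.0 MPa, ρ = 3150 kg/m³
  sample H: σ_y = 643.0 MPa, ρ = 3230 kg/m³
  sample L: σ_y = 28.20 MPa, ρ = 2467 kg/m³
  sample W: σ_y = 214.0 MPa, ρ = 7176 kg/m³
  sample J: σ_y = 423.0 MPa, ρ = 1842 kg/m³
  sample S: σ_y = 574.0 MPa, ρ = 7820 kg/m³
  sample J: M = 11.2×10⁻³
  sample H: M = 7.85×10⁻³
  sample F: M = 6.92×10⁻³
  sample S: M = 3.06×10⁻³
  sample L: M = 2.15×10⁻³
  sample W: M = 2.04×10⁻³
The maximum is for sample J.

sample J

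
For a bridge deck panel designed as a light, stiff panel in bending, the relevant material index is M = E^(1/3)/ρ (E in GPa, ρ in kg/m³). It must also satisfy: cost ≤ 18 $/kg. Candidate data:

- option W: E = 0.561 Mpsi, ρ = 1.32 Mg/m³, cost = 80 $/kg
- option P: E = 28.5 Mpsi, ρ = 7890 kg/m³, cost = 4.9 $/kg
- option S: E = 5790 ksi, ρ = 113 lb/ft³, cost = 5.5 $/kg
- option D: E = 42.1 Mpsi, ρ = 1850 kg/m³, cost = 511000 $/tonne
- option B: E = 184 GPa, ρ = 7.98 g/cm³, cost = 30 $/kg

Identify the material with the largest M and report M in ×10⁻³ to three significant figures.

option S, M = 1.89×10⁻³

Screen on constraints: cost ≤ 18 $/kg. Survivors: option P, option S.
Convert each candidate to consistent units, then evaluate M:
  option P: E = 196.5 GPa, ρ = 7890 kg/m³
  option S: E = 39.92 GPa, ρ = 1810 kg/m³
  option S: M = 1.89×10⁻³
  option P: M = 0.737×10⁻³
Option S has the largest M.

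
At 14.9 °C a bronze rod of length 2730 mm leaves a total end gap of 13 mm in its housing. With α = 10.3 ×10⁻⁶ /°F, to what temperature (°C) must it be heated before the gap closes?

272 °C

α = 10.3×10⁻⁶/°F × 9/5 = 18.5×10⁻⁶/K.
α·L₀·ΔT = 13.0 mm ⇒ ΔT = 13.0 / (18.5×10⁻⁶ × 2730.0) = 256.8 K.
T = 14.9 + 256.8 = 271.7 °C.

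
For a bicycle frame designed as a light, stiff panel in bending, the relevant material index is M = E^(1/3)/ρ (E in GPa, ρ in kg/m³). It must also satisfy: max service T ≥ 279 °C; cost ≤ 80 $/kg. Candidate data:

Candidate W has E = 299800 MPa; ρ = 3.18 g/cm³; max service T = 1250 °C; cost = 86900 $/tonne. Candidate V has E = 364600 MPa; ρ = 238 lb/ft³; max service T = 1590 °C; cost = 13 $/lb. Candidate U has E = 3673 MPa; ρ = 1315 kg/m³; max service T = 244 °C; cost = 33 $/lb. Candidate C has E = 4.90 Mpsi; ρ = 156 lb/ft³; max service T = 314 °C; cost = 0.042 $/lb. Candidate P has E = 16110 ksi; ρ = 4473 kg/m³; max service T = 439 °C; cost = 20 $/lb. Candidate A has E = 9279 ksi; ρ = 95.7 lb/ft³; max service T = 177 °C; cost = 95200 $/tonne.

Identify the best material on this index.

Screen on constraints: max service T ≥ 279 °C; cost ≤ 80 $/kg. Survivors: candidate V, candidate C, candidate P.
Putting every candidate on a common basis:
  candidate V: E = 364.6 GPa, ρ = 3812 kg/m³
  candidate C: E = 33.78 GPa, ρ = 2499 kg/m³
  candidate P: E = 111.1 GPa, ρ = 4473 kg/m³
  candidate V: M = 1.87×10⁻³
  candidate C: M = 1.29×10⁻³
  candidate P: M = 1.07×10⁻³
Candidate V has the largest M.

candidate V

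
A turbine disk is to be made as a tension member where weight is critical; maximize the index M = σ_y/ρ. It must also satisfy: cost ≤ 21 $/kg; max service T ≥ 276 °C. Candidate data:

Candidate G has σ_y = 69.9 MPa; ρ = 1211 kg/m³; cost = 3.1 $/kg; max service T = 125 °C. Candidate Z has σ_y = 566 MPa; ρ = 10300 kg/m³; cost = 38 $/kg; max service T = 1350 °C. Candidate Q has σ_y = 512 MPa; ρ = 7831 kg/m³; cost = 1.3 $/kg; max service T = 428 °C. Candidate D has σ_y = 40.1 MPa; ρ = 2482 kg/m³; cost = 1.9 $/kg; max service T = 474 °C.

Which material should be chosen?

candidate Q

Screen on constraints: cost ≤ 21 $/kg; max service T ≥ 276 °C. Survivors: candidate Q, candidate D.
Computing M directly (units already consistent):
  candidate Q: M = 65.4 kN·m/kg
  candidate D: M = 16.2 kN·m/kg
Candidate Q ranks first.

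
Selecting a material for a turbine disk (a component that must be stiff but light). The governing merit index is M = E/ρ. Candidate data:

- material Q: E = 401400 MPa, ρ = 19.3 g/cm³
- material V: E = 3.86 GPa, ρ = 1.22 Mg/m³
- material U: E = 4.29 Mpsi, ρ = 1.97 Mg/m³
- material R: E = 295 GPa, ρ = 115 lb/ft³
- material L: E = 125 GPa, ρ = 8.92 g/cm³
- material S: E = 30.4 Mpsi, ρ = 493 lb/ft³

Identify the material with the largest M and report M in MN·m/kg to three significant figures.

Normalizing units and computing the index:
  material Q: E = 401.4 GPa, ρ = 19300 kg/m³
  material V: E = 3.860 GPa, ρ = 1220 kg/m³
  material U: E = 29.58 GPa, ρ = 1970 kg/m³
  material R: E = 295.0 GPa, ρ = 1842 kg/m³
  material L: E = 125.0 GPa, ρ = 8920 kg/m³
  material S: E = 209.6 GPa, ρ = 7897 kg/m³
  material R: M = 160 MN·m/kg
  material S: M = 26.5 MN·m/kg
  material Q: M = 20.8 MN·m/kg
  material U: M = 15.0 MN·m/kg
  material L: M = 14.0 MN·m/kg
  material V: M = 3.16 MN·m/kg
Highest index: material R.

material R, M = 160 MN·m/kg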